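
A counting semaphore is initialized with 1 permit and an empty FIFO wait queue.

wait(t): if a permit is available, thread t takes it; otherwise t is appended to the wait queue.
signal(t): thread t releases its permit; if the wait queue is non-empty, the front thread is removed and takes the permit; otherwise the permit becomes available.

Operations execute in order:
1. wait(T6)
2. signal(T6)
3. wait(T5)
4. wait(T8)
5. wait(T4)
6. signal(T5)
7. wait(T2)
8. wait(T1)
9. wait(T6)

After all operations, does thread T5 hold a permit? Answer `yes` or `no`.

Step 1: wait(T6) -> count=0 queue=[] holders={T6}
Step 2: signal(T6) -> count=1 queue=[] holders={none}
Step 3: wait(T5) -> count=0 queue=[] holders={T5}
Step 4: wait(T8) -> count=0 queue=[T8] holders={T5}
Step 5: wait(T4) -> count=0 queue=[T8,T4] holders={T5}
Step 6: signal(T5) -> count=0 queue=[T4] holders={T8}
Step 7: wait(T2) -> count=0 queue=[T4,T2] holders={T8}
Step 8: wait(T1) -> count=0 queue=[T4,T2,T1] holders={T8}
Step 9: wait(T6) -> count=0 queue=[T4,T2,T1,T6] holders={T8}
Final holders: {T8} -> T5 not in holders

Answer: no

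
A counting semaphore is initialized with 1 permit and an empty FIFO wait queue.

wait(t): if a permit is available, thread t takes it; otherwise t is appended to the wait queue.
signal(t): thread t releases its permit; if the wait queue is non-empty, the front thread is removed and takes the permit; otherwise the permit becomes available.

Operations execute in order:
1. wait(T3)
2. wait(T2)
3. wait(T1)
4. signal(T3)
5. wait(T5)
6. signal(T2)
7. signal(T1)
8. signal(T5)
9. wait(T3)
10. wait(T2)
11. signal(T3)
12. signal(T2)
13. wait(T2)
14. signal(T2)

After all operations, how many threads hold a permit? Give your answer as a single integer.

Step 1: wait(T3) -> count=0 queue=[] holders={T3}
Step 2: wait(T2) -> count=0 queue=[T2] holders={T3}
Step 3: wait(T1) -> count=0 queue=[T2,T1] holders={T3}
Step 4: signal(T3) -> count=0 queue=[T1] holders={T2}
Step 5: wait(T5) -> count=0 queue=[T1,T5] holders={T2}
Step 6: signal(T2) -> count=0 queue=[T5] holders={T1}
Step 7: signal(T1) -> count=0 queue=[] holders={T5}
Step 8: signal(T5) -> count=1 queue=[] holders={none}
Step 9: wait(T3) -> count=0 queue=[] holders={T3}
Step 10: wait(T2) -> count=0 queue=[T2] holders={T3}
Step 11: signal(T3) -> count=0 queue=[] holders={T2}
Step 12: signal(T2) -> count=1 queue=[] holders={none}
Step 13: wait(T2) -> count=0 queue=[] holders={T2}
Step 14: signal(T2) -> count=1 queue=[] holders={none}
Final holders: {none} -> 0 thread(s)

Answer: 0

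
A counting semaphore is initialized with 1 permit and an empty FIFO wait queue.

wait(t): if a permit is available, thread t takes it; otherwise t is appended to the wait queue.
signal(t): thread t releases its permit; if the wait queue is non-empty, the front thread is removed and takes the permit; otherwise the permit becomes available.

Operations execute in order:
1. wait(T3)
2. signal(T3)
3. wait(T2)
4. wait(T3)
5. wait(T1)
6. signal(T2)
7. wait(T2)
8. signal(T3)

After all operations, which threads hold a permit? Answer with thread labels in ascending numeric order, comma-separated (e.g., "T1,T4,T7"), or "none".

Answer: T1

Derivation:
Step 1: wait(T3) -> count=0 queue=[] holders={T3}
Step 2: signal(T3) -> count=1 queue=[] holders={none}
Step 3: wait(T2) -> count=0 queue=[] holders={T2}
Step 4: wait(T3) -> count=0 queue=[T3] holders={T2}
Step 5: wait(T1) -> count=0 queue=[T3,T1] holders={T2}
Step 6: signal(T2) -> count=0 queue=[T1] holders={T3}
Step 7: wait(T2) -> count=0 queue=[T1,T2] holders={T3}
Step 8: signal(T3) -> count=0 queue=[T2] holders={T1}
Final holders: T1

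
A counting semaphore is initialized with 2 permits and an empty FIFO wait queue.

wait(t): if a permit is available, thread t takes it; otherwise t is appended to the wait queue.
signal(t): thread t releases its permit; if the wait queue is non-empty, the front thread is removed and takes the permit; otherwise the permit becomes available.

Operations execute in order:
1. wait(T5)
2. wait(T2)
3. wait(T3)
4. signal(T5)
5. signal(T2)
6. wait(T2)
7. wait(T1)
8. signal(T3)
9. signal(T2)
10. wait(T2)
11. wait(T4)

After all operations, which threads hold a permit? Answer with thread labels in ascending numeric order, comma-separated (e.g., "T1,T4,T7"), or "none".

Answer: T1,T2

Derivation:
Step 1: wait(T5) -> count=1 queue=[] holders={T5}
Step 2: wait(T2) -> count=0 queue=[] holders={T2,T5}
Step 3: wait(T3) -> count=0 queue=[T3] holders={T2,T5}
Step 4: signal(T5) -> count=0 queue=[] holders={T2,T3}
Step 5: signal(T2) -> count=1 queue=[] holders={T3}
Step 6: wait(T2) -> count=0 queue=[] holders={T2,T3}
Step 7: wait(T1) -> count=0 queue=[T1] holders={T2,T3}
Step 8: signal(T3) -> count=0 queue=[] holders={T1,T2}
Step 9: signal(T2) -> count=1 queue=[] holders={T1}
Step 10: wait(T2) -> count=0 queue=[] holders={T1,T2}
Step 11: wait(T4) -> count=0 queue=[T4] holders={T1,T2}
Final holders: T1,T2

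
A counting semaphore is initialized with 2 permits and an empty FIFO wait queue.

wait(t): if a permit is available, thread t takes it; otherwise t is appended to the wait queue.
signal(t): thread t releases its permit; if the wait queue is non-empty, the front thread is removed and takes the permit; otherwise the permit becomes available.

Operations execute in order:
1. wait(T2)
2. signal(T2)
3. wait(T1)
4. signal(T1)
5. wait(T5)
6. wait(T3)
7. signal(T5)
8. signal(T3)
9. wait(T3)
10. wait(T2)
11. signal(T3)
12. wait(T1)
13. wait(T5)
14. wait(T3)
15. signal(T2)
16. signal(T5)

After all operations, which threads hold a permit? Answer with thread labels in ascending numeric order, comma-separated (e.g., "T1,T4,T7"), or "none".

Step 1: wait(T2) -> count=1 queue=[] holders={T2}
Step 2: signal(T2) -> count=2 queue=[] holders={none}
Step 3: wait(T1) -> count=1 queue=[] holders={T1}
Step 4: signal(T1) -> count=2 queue=[] holders={none}
Step 5: wait(T5) -> count=1 queue=[] holders={T5}
Step 6: wait(T3) -> count=0 queue=[] holders={T3,T5}
Step 7: signal(T5) -> count=1 queue=[] holders={T3}
Step 8: signal(T3) -> count=2 queue=[] holders={none}
Step 9: wait(T3) -> count=1 queue=[] holders={T3}
Step 10: wait(T2) -> count=0 queue=[] holders={T2,T3}
Step 11: signal(T3) -> count=1 queue=[] holders={T2}
Step 12: wait(T1) -> count=0 queue=[] holders={T1,T2}
Step 13: wait(T5) -> count=0 queue=[T5] holders={T1,T2}
Step 14: wait(T3) -> count=0 queue=[T5,T3] holders={T1,T2}
Step 15: signal(T2) -> count=0 queue=[T3] holders={T1,T5}
Step 16: signal(T5) -> count=0 queue=[] holders={T1,T3}
Final holders: T1,T3

Answer: T1,T3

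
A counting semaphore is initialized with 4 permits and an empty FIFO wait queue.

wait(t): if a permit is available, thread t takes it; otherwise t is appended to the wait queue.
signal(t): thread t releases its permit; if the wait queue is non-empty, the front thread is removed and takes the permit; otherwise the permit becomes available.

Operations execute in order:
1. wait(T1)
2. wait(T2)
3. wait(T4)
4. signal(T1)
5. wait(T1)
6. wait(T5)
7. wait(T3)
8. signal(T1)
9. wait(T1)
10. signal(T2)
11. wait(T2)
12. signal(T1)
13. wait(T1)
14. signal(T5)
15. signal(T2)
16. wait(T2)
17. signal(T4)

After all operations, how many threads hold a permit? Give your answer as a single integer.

Step 1: wait(T1) -> count=3 queue=[] holders={T1}
Step 2: wait(T2) -> count=2 queue=[] holders={T1,T2}
Step 3: wait(T4) -> count=1 queue=[] holders={T1,T2,T4}
Step 4: signal(T1) -> count=2 queue=[] holders={T2,T4}
Step 5: wait(T1) -> count=1 queue=[] holders={T1,T2,T4}
Step 6: wait(T5) -> count=0 queue=[] holders={T1,T2,T4,T5}
Step 7: wait(T3) -> count=0 queue=[T3] holders={T1,T2,T4,T5}
Step 8: signal(T1) -> count=0 queue=[] holders={T2,T3,T4,T5}
Step 9: wait(T1) -> count=0 queue=[T1] holders={T2,T3,T4,T5}
Step 10: signal(T2) -> count=0 queue=[] holders={T1,T3,T4,T5}
Step 11: wait(T2) -> count=0 queue=[T2] holders={T1,T3,T4,T5}
Step 12: signal(T1) -> count=0 queue=[] holders={T2,T3,T4,T5}
Step 13: wait(T1) -> count=0 queue=[T1] holders={T2,T3,T4,T5}
Step 14: signal(T5) -> count=0 queue=[] holders={T1,T2,T3,T4}
Step 15: signal(T2) -> count=1 queue=[] holders={T1,T3,T4}
Step 16: wait(T2) -> count=0 queue=[] holders={T1,T2,T3,T4}
Step 17: signal(T4) -> count=1 queue=[] holders={T1,T2,T3}
Final holders: {T1,T2,T3} -> 3 thread(s)

Answer: 3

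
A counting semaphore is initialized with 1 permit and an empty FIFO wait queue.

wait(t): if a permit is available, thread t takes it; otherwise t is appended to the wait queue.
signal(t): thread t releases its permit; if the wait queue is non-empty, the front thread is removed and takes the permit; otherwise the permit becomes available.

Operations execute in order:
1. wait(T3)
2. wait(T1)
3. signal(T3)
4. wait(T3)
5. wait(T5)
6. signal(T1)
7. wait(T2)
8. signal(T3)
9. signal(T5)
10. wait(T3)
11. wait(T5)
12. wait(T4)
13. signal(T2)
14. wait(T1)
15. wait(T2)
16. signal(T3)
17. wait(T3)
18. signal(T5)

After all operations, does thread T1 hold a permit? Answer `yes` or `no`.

Step 1: wait(T3) -> count=0 queue=[] holders={T3}
Step 2: wait(T1) -> count=0 queue=[T1] holders={T3}
Step 3: signal(T3) -> count=0 queue=[] holders={T1}
Step 4: wait(T3) -> count=0 queue=[T3] holders={T1}
Step 5: wait(T5) -> count=0 queue=[T3,T5] holders={T1}
Step 6: signal(T1) -> count=0 queue=[T5] holders={T3}
Step 7: wait(T2) -> count=0 queue=[T5,T2] holders={T3}
Step 8: signal(T3) -> count=0 queue=[T2] holders={T5}
Step 9: signal(T5) -> count=0 queue=[] holders={T2}
Step 10: wait(T3) -> count=0 queue=[T3] holders={T2}
Step 11: wait(T5) -> count=0 queue=[T3,T5] holders={T2}
Step 12: wait(T4) -> count=0 queue=[T3,T5,T4] holders={T2}
Step 13: signal(T2) -> count=0 queue=[T5,T4] holders={T3}
Step 14: wait(T1) -> count=0 queue=[T5,T4,T1] holders={T3}
Step 15: wait(T2) -> count=0 queue=[T5,T4,T1,T2] holders={T3}
Step 16: signal(T3) -> count=0 queue=[T4,T1,T2] holders={T5}
Step 17: wait(T3) -> count=0 queue=[T4,T1,T2,T3] holders={T5}
Step 18: signal(T5) -> count=0 queue=[T1,T2,T3] holders={T4}
Final holders: {T4} -> T1 not in holders

Answer: no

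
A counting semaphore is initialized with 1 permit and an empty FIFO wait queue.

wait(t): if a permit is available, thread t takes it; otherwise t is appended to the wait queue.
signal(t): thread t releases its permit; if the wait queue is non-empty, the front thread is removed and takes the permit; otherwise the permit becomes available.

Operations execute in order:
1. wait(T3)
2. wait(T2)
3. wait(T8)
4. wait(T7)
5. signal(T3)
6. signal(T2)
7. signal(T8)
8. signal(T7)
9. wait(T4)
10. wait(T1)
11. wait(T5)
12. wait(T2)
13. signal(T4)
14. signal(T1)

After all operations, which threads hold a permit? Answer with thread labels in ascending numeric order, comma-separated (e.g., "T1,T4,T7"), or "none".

Answer: T5

Derivation:
Step 1: wait(T3) -> count=0 queue=[] holders={T3}
Step 2: wait(T2) -> count=0 queue=[T2] holders={T3}
Step 3: wait(T8) -> count=0 queue=[T2,T8] holders={T3}
Step 4: wait(T7) -> count=0 queue=[T2,T8,T7] holders={T3}
Step 5: signal(T3) -> count=0 queue=[T8,T7] holders={T2}
Step 6: signal(T2) -> count=0 queue=[T7] holders={T8}
Step 7: signal(T8) -> count=0 queue=[] holders={T7}
Step 8: signal(T7) -> count=1 queue=[] holders={none}
Step 9: wait(T4) -> count=0 queue=[] holders={T4}
Step 10: wait(T1) -> count=0 queue=[T1] holders={T4}
Step 11: wait(T5) -> count=0 queue=[T1,T5] holders={T4}
Step 12: wait(T2) -> count=0 queue=[T1,T5,T2] holders={T4}
Step 13: signal(T4) -> count=0 queue=[T5,T2] holders={T1}
Step 14: signal(T1) -> count=0 queue=[T2] holders={T5}
Final holders: T5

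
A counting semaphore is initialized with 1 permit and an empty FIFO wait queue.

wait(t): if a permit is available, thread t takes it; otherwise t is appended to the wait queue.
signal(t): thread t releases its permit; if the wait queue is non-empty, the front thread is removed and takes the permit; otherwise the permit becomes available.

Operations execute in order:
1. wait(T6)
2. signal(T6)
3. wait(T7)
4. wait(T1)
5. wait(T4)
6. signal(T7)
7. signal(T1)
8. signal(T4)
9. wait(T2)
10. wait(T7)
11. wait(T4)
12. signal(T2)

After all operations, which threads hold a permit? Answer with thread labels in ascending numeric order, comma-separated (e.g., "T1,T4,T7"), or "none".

Step 1: wait(T6) -> count=0 queue=[] holders={T6}
Step 2: signal(T6) -> count=1 queue=[] holders={none}
Step 3: wait(T7) -> count=0 queue=[] holders={T7}
Step 4: wait(T1) -> count=0 queue=[T1] holders={T7}
Step 5: wait(T4) -> count=0 queue=[T1,T4] holders={T7}
Step 6: signal(T7) -> count=0 queue=[T4] holders={T1}
Step 7: signal(T1) -> count=0 queue=[] holders={T4}
Step 8: signal(T4) -> count=1 queue=[] holders={none}
Step 9: wait(T2) -> count=0 queue=[] holders={T2}
Step 10: wait(T7) -> count=0 queue=[T7] holders={T2}
Step 11: wait(T4) -> count=0 queue=[T7,T4] holders={T2}
Step 12: signal(T2) -> count=0 queue=[T4] holders={T7}
Final holders: T7

Answer: T7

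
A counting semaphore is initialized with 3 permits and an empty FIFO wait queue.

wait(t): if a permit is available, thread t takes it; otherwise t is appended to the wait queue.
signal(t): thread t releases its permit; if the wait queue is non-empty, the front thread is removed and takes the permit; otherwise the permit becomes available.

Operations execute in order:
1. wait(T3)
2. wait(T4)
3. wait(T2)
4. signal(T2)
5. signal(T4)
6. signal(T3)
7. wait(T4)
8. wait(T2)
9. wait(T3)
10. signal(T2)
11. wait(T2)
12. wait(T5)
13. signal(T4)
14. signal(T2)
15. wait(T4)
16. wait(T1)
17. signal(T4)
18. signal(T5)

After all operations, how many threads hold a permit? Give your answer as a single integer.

Step 1: wait(T3) -> count=2 queue=[] holders={T3}
Step 2: wait(T4) -> count=1 queue=[] holders={T3,T4}
Step 3: wait(T2) -> count=0 queue=[] holders={T2,T3,T4}
Step 4: signal(T2) -> count=1 queue=[] holders={T3,T4}
Step 5: signal(T4) -> count=2 queue=[] holders={T3}
Step 6: signal(T3) -> count=3 queue=[] holders={none}
Step 7: wait(T4) -> count=2 queue=[] holders={T4}
Step 8: wait(T2) -> count=1 queue=[] holders={T2,T4}
Step 9: wait(T3) -> count=0 queue=[] holders={T2,T3,T4}
Step 10: signal(T2) -> count=1 queue=[] holders={T3,T4}
Step 11: wait(T2) -> count=0 queue=[] holders={T2,T3,T4}
Step 12: wait(T5) -> count=0 queue=[T5] holders={T2,T3,T4}
Step 13: signal(T4) -> count=0 queue=[] holders={T2,T3,T5}
Step 14: signal(T2) -> count=1 queue=[] holders={T3,T5}
Step 15: wait(T4) -> count=0 queue=[] holders={T3,T4,T5}
Step 16: wait(T1) -> count=0 queue=[T1] holders={T3,T4,T5}
Step 17: signal(T4) -> count=0 queue=[] holders={T1,T3,T5}
Step 18: signal(T5) -> count=1 queue=[] holders={T1,T3}
Final holders: {T1,T3} -> 2 thread(s)

Answer: 2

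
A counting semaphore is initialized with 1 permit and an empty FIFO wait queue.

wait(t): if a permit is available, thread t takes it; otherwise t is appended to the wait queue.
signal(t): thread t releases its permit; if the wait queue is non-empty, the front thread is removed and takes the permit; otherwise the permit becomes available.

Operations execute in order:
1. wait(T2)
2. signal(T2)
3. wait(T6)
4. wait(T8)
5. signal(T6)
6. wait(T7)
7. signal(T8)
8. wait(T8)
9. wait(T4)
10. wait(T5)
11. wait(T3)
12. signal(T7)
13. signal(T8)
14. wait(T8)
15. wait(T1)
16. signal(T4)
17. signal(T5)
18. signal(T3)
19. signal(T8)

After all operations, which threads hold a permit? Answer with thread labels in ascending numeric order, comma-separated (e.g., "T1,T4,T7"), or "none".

Answer: T1

Derivation:
Step 1: wait(T2) -> count=0 queue=[] holders={T2}
Step 2: signal(T2) -> count=1 queue=[] holders={none}
Step 3: wait(T6) -> count=0 queue=[] holders={T6}
Step 4: wait(T8) -> count=0 queue=[T8] holders={T6}
Step 5: signal(T6) -> count=0 queue=[] holders={T8}
Step 6: wait(T7) -> count=0 queue=[T7] holders={T8}
Step 7: signal(T8) -> count=0 queue=[] holders={T7}
Step 8: wait(T8) -> count=0 queue=[T8] holders={T7}
Step 9: wait(T4) -> count=0 queue=[T8,T4] holders={T7}
Step 10: wait(T5) -> count=0 queue=[T8,T4,T5] holders={T7}
Step 11: wait(T3) -> count=0 queue=[T8,T4,T5,T3] holders={T7}
Step 12: signal(T7) -> count=0 queue=[T4,T5,T3] holders={T8}
Step 13: signal(T8) -> count=0 queue=[T5,T3] holders={T4}
Step 14: wait(T8) -> count=0 queue=[T5,T3,T8] holders={T4}
Step 15: wait(T1) -> count=0 queue=[T5,T3,T8,T1] holders={T4}
Step 16: signal(T4) -> count=0 queue=[T3,T8,T1] holders={T5}
Step 17: signal(T5) -> count=0 queue=[T8,T1] holders={T3}
Step 18: signal(T3) -> count=0 queue=[T1] holders={T8}
Step 19: signal(T8) -> count=0 queue=[] holders={T1}
Final holders: T1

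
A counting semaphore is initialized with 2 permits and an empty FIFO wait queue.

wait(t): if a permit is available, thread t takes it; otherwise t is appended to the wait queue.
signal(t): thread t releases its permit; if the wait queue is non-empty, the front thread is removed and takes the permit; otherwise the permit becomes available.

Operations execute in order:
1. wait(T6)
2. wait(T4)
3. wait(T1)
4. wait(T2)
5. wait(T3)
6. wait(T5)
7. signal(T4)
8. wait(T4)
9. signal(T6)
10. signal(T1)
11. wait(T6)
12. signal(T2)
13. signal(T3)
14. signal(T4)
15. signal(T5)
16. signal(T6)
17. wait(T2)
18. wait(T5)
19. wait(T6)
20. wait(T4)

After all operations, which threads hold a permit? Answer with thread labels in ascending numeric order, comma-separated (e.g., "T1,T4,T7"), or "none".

Answer: T2,T5

Derivation:
Step 1: wait(T6) -> count=1 queue=[] holders={T6}
Step 2: wait(T4) -> count=0 queue=[] holders={T4,T6}
Step 3: wait(T1) -> count=0 queue=[T1] holders={T4,T6}
Step 4: wait(T2) -> count=0 queue=[T1,T2] holders={T4,T6}
Step 5: wait(T3) -> count=0 queue=[T1,T2,T3] holders={T4,T6}
Step 6: wait(T5) -> count=0 queue=[T1,T2,T3,T5] holders={T4,T6}
Step 7: signal(T4) -> count=0 queue=[T2,T3,T5] holders={T1,T6}
Step 8: wait(T4) -> count=0 queue=[T2,T3,T5,T4] holders={T1,T6}
Step 9: signal(T6) -> count=0 queue=[T3,T5,T4] holders={T1,T2}
Step 10: signal(T1) -> count=0 queue=[T5,T4] holders={T2,T3}
Step 11: wait(T6) -> count=0 queue=[T5,T4,T6] holders={T2,T3}
Step 12: signal(T2) -> count=0 queue=[T4,T6] holders={T3,T5}
Step 13: signal(T3) -> count=0 queue=[T6] holders={T4,T5}
Step 14: signal(T4) -> count=0 queue=[] holders={T5,T6}
Step 15: signal(T5) -> count=1 queue=[] holders={T6}
Step 16: signal(T6) -> count=2 queue=[] holders={none}
Step 17: wait(T2) -> count=1 queue=[] holders={T2}
Step 18: wait(T5) -> count=0 queue=[] holders={T2,T5}
Step 19: wait(T6) -> count=0 queue=[T6] holders={T2,T5}
Step 20: wait(T4) -> count=0 queue=[T6,T4] holders={T2,T5}
Final holders: T2,T5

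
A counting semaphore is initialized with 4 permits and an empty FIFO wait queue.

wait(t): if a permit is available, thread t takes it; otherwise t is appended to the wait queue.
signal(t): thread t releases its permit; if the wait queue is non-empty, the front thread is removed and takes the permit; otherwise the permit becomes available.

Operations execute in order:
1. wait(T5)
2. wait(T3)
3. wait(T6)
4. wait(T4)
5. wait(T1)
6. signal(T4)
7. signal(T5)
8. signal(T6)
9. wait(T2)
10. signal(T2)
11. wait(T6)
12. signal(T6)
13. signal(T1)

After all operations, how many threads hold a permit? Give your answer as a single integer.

Answer: 1

Derivation:
Step 1: wait(T5) -> count=3 queue=[] holders={T5}
Step 2: wait(T3) -> count=2 queue=[] holders={T3,T5}
Step 3: wait(T6) -> count=1 queue=[] holders={T3,T5,T6}
Step 4: wait(T4) -> count=0 queue=[] holders={T3,T4,T5,T6}
Step 5: wait(T1) -> count=0 queue=[T1] holders={T3,T4,T5,T6}
Step 6: signal(T4) -> count=0 queue=[] holders={T1,T3,T5,T6}
Step 7: signal(T5) -> count=1 queue=[] holders={T1,T3,T6}
Step 8: signal(T6) -> count=2 queue=[] holders={T1,T3}
Step 9: wait(T2) -> count=1 queue=[] holders={T1,T2,T3}
Step 10: signal(T2) -> count=2 queue=[] holders={T1,T3}
Step 11: wait(T6) -> count=1 queue=[] holders={T1,T3,T6}
Step 12: signal(T6) -> count=2 queue=[] holders={T1,T3}
Step 13: signal(T1) -> count=3 queue=[] holders={T3}
Final holders: {T3} -> 1 thread(s)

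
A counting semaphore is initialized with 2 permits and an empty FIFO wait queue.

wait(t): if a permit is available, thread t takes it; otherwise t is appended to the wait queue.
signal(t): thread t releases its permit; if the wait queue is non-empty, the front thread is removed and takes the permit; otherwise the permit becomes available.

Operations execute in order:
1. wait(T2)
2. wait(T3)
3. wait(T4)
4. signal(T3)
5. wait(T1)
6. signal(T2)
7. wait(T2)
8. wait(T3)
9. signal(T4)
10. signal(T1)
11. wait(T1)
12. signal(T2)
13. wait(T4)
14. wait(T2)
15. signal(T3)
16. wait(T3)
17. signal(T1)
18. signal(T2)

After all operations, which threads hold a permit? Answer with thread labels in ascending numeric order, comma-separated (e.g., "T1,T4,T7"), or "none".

Answer: T3,T4

Derivation:
Step 1: wait(T2) -> count=1 queue=[] holders={T2}
Step 2: wait(T3) -> count=0 queue=[] holders={T2,T3}
Step 3: wait(T4) -> count=0 queue=[T4] holders={T2,T3}
Step 4: signal(T3) -> count=0 queue=[] holders={T2,T4}
Step 5: wait(T1) -> count=0 queue=[T1] holders={T2,T4}
Step 6: signal(T2) -> count=0 queue=[] holders={T1,T4}
Step 7: wait(T2) -> count=0 queue=[T2] holders={T1,T4}
Step 8: wait(T3) -> count=0 queue=[T2,T3] holders={T1,T4}
Step 9: signal(T4) -> count=0 queue=[T3] holders={T1,T2}
Step 10: signal(T1) -> count=0 queue=[] holders={T2,T3}
Step 11: wait(T1) -> count=0 queue=[T1] holders={T2,T3}
Step 12: signal(T2) -> count=0 queue=[] holders={T1,T3}
Step 13: wait(T4) -> count=0 queue=[T4] holders={T1,T3}
Step 14: wait(T2) -> count=0 queue=[T4,T2] holders={T1,T3}
Step 15: signal(T3) -> count=0 queue=[T2] holders={T1,T4}
Step 16: wait(T3) -> count=0 queue=[T2,T3] holders={T1,T4}
Step 17: signal(T1) -> count=0 queue=[T3] holders={T2,T4}
Step 18: signal(T2) -> count=0 queue=[] holders={T3,T4}
Final holders: T3,T4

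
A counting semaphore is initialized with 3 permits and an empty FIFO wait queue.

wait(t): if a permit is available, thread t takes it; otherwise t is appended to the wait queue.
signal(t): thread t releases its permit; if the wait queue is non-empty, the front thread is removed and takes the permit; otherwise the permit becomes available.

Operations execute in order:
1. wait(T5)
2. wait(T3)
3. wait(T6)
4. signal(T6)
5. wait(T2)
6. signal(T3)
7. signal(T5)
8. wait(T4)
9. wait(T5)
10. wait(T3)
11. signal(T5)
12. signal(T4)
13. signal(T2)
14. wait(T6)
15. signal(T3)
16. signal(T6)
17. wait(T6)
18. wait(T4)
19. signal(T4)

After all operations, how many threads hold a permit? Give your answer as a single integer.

Answer: 1

Derivation:
Step 1: wait(T5) -> count=2 queue=[] holders={T5}
Step 2: wait(T3) -> count=1 queue=[] holders={T3,T5}
Step 3: wait(T6) -> count=0 queue=[] holders={T3,T5,T6}
Step 4: signal(T6) -> count=1 queue=[] holders={T3,T5}
Step 5: wait(T2) -> count=0 queue=[] holders={T2,T3,T5}
Step 6: signal(T3) -> count=1 queue=[] holders={T2,T5}
Step 7: signal(T5) -> count=2 queue=[] holders={T2}
Step 8: wait(T4) -> count=1 queue=[] holders={T2,T4}
Step 9: wait(T5) -> count=0 queue=[] holders={T2,T4,T5}
Step 10: wait(T3) -> count=0 queue=[T3] holders={T2,T4,T5}
Step 11: signal(T5) -> count=0 queue=[] holders={T2,T3,T4}
Step 12: signal(T4) -> count=1 queue=[] holders={T2,T3}
Step 13: signal(T2) -> count=2 queue=[] holders={T3}
Step 14: wait(T6) -> count=1 queue=[] holders={T3,T6}
Step 15: signal(T3) -> count=2 queue=[] holders={T6}
Step 16: signal(T6) -> count=3 queue=[] holders={none}
Step 17: wait(T6) -> count=2 queue=[] holders={T6}
Step 18: wait(T4) -> count=1 queue=[] holders={T4,T6}
Step 19: signal(T4) -> count=2 queue=[] holders={T6}
Final holders: {T6} -> 1 thread(s)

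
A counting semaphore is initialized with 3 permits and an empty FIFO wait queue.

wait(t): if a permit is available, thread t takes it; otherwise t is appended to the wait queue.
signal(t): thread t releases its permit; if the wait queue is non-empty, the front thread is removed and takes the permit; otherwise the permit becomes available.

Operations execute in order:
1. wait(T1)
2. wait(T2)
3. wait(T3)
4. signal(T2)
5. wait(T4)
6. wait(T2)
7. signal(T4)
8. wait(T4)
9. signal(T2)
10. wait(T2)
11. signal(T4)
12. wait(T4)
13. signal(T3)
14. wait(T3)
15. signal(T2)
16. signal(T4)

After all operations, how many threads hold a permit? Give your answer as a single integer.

Answer: 2

Derivation:
Step 1: wait(T1) -> count=2 queue=[] holders={T1}
Step 2: wait(T2) -> count=1 queue=[] holders={T1,T2}
Step 3: wait(T3) -> count=0 queue=[] holders={T1,T2,T3}
Step 4: signal(T2) -> count=1 queue=[] holders={T1,T3}
Step 5: wait(T4) -> count=0 queue=[] holders={T1,T3,T4}
Step 6: wait(T2) -> count=0 queue=[T2] holders={T1,T3,T4}
Step 7: signal(T4) -> count=0 queue=[] holders={T1,T2,T3}
Step 8: wait(T4) -> count=0 queue=[T4] holders={T1,T2,T3}
Step 9: signal(T2) -> count=0 queue=[] holders={T1,T3,T4}
Step 10: wait(T2) -> count=0 queue=[T2] holders={T1,T3,T4}
Step 11: signal(T4) -> count=0 queue=[] holders={T1,T2,T3}
Step 12: wait(T4) -> count=0 queue=[T4] holders={T1,T2,T3}
Step 13: signal(T3) -> count=0 queue=[] holders={T1,T2,T4}
Step 14: wait(T3) -> count=0 queue=[T3] holders={T1,T2,T4}
Step 15: signal(T2) -> count=0 queue=[] holders={T1,T3,T4}
Step 16: signal(T4) -> count=1 queue=[] holders={T1,T3}
Final holders: {T1,T3} -> 2 thread(s)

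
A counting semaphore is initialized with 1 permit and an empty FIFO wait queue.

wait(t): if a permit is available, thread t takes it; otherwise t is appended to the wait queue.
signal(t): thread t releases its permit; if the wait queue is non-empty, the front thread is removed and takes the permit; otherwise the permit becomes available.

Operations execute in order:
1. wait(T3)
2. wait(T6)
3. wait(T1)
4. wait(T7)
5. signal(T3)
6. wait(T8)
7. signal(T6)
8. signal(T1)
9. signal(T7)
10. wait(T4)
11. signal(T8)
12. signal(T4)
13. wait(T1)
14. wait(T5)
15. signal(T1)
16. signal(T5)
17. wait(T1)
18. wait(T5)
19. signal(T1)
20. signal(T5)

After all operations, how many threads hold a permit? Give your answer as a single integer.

Step 1: wait(T3) -> count=0 queue=[] holders={T3}
Step 2: wait(T6) -> count=0 queue=[T6] holders={T3}
Step 3: wait(T1) -> count=0 queue=[T6,T1] holders={T3}
Step 4: wait(T7) -> count=0 queue=[T6,T1,T7] holders={T3}
Step 5: signal(T3) -> count=0 queue=[T1,T7] holders={T6}
Step 6: wait(T8) -> count=0 queue=[T1,T7,T8] holders={T6}
Step 7: signal(T6) -> count=0 queue=[T7,T8] holders={T1}
Step 8: signal(T1) -> count=0 queue=[T8] holders={T7}
Step 9: signal(T7) -> count=0 queue=[] holders={T8}
Step 10: wait(T4) -> count=0 queue=[T4] holders={T8}
Step 11: signal(T8) -> count=0 queue=[] holders={T4}
Step 12: signal(T4) -> count=1 queue=[] holders={none}
Step 13: wait(T1) -> count=0 queue=[] holders={T1}
Step 14: wait(T5) -> count=0 queue=[T5] holders={T1}
Step 15: signal(T1) -> count=0 queue=[] holders={T5}
Step 16: signal(T5) -> count=1 queue=[] holders={none}
Step 17: wait(T1) -> count=0 queue=[] holders={T1}
Step 18: wait(T5) -> count=0 queue=[T5] holders={T1}
Step 19: signal(T1) -> count=0 queue=[] holders={T5}
Step 20: signal(T5) -> count=1 queue=[] holders={none}
Final holders: {none} -> 0 thread(s)

Answer: 0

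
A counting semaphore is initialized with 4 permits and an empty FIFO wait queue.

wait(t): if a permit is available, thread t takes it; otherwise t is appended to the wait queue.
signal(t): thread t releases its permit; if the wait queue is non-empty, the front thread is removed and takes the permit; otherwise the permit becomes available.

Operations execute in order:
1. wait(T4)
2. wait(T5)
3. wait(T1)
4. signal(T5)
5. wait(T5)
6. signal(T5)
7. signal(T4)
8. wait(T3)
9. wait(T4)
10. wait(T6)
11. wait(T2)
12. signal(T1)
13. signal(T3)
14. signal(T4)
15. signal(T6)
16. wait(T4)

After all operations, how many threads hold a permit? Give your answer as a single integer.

Step 1: wait(T4) -> count=3 queue=[] holders={T4}
Step 2: wait(T5) -> count=2 queue=[] holders={T4,T5}
Step 3: wait(T1) -> count=1 queue=[] holders={T1,T4,T5}
Step 4: signal(T5) -> count=2 queue=[] holders={T1,T4}
Step 5: wait(T5) -> count=1 queue=[] holders={T1,T4,T5}
Step 6: signal(T5) -> count=2 queue=[] holders={T1,T4}
Step 7: signal(T4) -> count=3 queue=[] holders={T1}
Step 8: wait(T3) -> count=2 queue=[] holders={T1,T3}
Step 9: wait(T4) -> count=1 queue=[] holders={T1,T3,T4}
Step 10: wait(T6) -> count=0 queue=[] holders={T1,T3,T4,T6}
Step 11: wait(T2) -> count=0 queue=[T2] holders={T1,T3,T4,T6}
Step 12: signal(T1) -> count=0 queue=[] holders={T2,T3,T4,T6}
Step 13: signal(T3) -> count=1 queue=[] holders={T2,T4,T6}
Step 14: signal(T4) -> count=2 queue=[] holders={T2,T6}
Step 15: signal(T6) -> count=3 queue=[] holders={T2}
Step 16: wait(T4) -> count=2 queue=[] holders={T2,T4}
Final holders: {T2,T4} -> 2 thread(s)

Answer: 2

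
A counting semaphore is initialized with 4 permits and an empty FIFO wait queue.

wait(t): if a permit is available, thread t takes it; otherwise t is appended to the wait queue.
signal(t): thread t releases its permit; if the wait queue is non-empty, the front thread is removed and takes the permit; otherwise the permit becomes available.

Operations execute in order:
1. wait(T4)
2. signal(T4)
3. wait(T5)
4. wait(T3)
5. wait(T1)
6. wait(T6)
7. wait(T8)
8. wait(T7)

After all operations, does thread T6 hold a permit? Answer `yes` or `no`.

Step 1: wait(T4) -> count=3 queue=[] holders={T4}
Step 2: signal(T4) -> count=4 queue=[] holders={none}
Step 3: wait(T5) -> count=3 queue=[] holders={T5}
Step 4: wait(T3) -> count=2 queue=[] holders={T3,T5}
Step 5: wait(T1) -> count=1 queue=[] holders={T1,T3,T5}
Step 6: wait(T6) -> count=0 queue=[] holders={T1,T3,T5,T6}
Step 7: wait(T8) -> count=0 queue=[T8] holders={T1,T3,T5,T6}
Step 8: wait(T7) -> count=0 queue=[T8,T7] holders={T1,T3,T5,T6}
Final holders: {T1,T3,T5,T6} -> T6 in holders

Answer: yes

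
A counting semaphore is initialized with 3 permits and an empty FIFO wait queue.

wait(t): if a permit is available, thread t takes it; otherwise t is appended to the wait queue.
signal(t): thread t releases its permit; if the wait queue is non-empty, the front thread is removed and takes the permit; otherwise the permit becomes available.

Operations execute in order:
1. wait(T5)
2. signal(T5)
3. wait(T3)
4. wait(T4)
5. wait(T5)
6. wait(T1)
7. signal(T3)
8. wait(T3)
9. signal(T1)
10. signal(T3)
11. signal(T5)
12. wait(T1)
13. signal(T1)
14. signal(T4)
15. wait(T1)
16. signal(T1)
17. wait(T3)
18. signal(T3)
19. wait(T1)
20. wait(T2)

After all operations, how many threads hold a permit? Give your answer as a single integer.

Step 1: wait(T5) -> count=2 queue=[] holders={T5}
Step 2: signal(T5) -> count=3 queue=[] holders={none}
Step 3: wait(T3) -> count=2 queue=[] holders={T3}
Step 4: wait(T4) -> count=1 queue=[] holders={T3,T4}
Step 5: wait(T5) -> count=0 queue=[] holders={T3,T4,T5}
Step 6: wait(T1) -> count=0 queue=[T1] holders={T3,T4,T5}
Step 7: signal(T3) -> count=0 queue=[] holders={T1,T4,T5}
Step 8: wait(T3) -> count=0 queue=[T3] holders={T1,T4,T5}
Step 9: signal(T1) -> count=0 queue=[] holders={T3,T4,T5}
Step 10: signal(T3) -> count=1 queue=[] holders={T4,T5}
Step 11: signal(T5) -> count=2 queue=[] holders={T4}
Step 12: wait(T1) -> count=1 queue=[] holders={T1,T4}
Step 13: signal(T1) -> count=2 queue=[] holders={T4}
Step 14: signal(T4) -> count=3 queue=[] holders={none}
Step 15: wait(T1) -> count=2 queue=[] holders={T1}
Step 16: signal(T1) -> count=3 queue=[] holders={none}
Step 17: wait(T3) -> count=2 queue=[] holders={T3}
Step 18: signal(T3) -> count=3 queue=[] holders={none}
Step 19: wait(T1) -> count=2 queue=[] holders={T1}
Step 20: wait(T2) -> count=1 queue=[] holders={T1,T2}
Final holders: {T1,T2} -> 2 thread(s)

Answer: 2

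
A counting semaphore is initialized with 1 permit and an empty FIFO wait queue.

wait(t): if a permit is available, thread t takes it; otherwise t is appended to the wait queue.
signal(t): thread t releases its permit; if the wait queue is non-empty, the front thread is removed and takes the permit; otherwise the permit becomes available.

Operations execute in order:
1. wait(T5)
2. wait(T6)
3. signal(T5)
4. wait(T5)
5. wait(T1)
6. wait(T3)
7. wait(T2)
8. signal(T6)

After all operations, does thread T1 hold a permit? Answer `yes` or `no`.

Answer: no

Derivation:
Step 1: wait(T5) -> count=0 queue=[] holders={T5}
Step 2: wait(T6) -> count=0 queue=[T6] holders={T5}
Step 3: signal(T5) -> count=0 queue=[] holders={T6}
Step 4: wait(T5) -> count=0 queue=[T5] holders={T6}
Step 5: wait(T1) -> count=0 queue=[T5,T1] holders={T6}
Step 6: wait(T3) -> count=0 queue=[T5,T1,T3] holders={T6}
Step 7: wait(T2) -> count=0 queue=[T5,T1,T3,T2] holders={T6}
Step 8: signal(T6) -> count=0 queue=[T1,T3,T2] holders={T5}
Final holders: {T5} -> T1 not in holders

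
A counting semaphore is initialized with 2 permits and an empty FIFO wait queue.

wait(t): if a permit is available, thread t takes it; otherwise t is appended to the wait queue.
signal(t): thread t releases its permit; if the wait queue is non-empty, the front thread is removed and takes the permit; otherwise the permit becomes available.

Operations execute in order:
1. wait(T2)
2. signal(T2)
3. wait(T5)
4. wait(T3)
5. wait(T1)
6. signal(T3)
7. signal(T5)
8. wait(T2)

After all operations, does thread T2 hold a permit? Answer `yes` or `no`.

Step 1: wait(T2) -> count=1 queue=[] holders={T2}
Step 2: signal(T2) -> count=2 queue=[] holders={none}
Step 3: wait(T5) -> count=1 queue=[] holders={T5}
Step 4: wait(T3) -> count=0 queue=[] holders={T3,T5}
Step 5: wait(T1) -> count=0 queue=[T1] holders={T3,T5}
Step 6: signal(T3) -> count=0 queue=[] holders={T1,T5}
Step 7: signal(T5) -> count=1 queue=[] holders={T1}
Step 8: wait(T2) -> count=0 queue=[] holders={T1,T2}
Final holders: {T1,T2} -> T2 in holders

Answer: yes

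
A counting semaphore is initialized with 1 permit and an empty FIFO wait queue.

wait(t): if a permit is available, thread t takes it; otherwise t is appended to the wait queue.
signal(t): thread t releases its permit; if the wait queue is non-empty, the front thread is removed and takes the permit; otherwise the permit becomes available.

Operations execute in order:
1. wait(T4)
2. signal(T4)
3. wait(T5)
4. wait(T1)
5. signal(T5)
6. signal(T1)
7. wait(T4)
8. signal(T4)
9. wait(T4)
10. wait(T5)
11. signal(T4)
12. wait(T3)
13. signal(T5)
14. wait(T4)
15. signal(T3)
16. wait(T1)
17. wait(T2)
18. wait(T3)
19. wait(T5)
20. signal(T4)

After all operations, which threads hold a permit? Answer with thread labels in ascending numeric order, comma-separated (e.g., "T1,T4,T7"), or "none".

Answer: T1

Derivation:
Step 1: wait(T4) -> count=0 queue=[] holders={T4}
Step 2: signal(T4) -> count=1 queue=[] holders={none}
Step 3: wait(T5) -> count=0 queue=[] holders={T5}
Step 4: wait(T1) -> count=0 queue=[T1] holders={T5}
Step 5: signal(T5) -> count=0 queue=[] holders={T1}
Step 6: signal(T1) -> count=1 queue=[] holders={none}
Step 7: wait(T4) -> count=0 queue=[] holders={T4}
Step 8: signal(T4) -> count=1 queue=[] holders={none}
Step 9: wait(T4) -> count=0 queue=[] holders={T4}
Step 10: wait(T5) -> count=0 queue=[T5] holders={T4}
Step 11: signal(T4) -> count=0 queue=[] holders={T5}
Step 12: wait(T3) -> count=0 queue=[T3] holders={T5}
Step 13: signal(T5) -> count=0 queue=[] holders={T3}
Step 14: wait(T4) -> count=0 queue=[T4] holders={T3}
Step 15: signal(T3) -> count=0 queue=[] holders={T4}
Step 16: wait(T1) -> count=0 queue=[T1] holders={T4}
Step 17: wait(T2) -> count=0 queue=[T1,T2] holders={T4}
Step 18: wait(T3) -> count=0 queue=[T1,T2,T3] holders={T4}
Step 19: wait(T5) -> count=0 queue=[T1,T2,T3,T5] holders={T4}
Step 20: signal(T4) -> count=0 queue=[T2,T3,T5] holders={T1}
Final holders: T1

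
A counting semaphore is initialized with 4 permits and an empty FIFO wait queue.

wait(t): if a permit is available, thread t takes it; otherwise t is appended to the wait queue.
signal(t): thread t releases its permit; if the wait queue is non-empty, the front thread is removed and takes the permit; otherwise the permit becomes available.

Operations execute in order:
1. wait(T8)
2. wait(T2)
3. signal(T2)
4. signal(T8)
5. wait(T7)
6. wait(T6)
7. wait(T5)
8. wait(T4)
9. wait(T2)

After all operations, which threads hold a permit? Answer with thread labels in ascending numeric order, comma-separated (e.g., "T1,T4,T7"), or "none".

Answer: T4,T5,T6,T7

Derivation:
Step 1: wait(T8) -> count=3 queue=[] holders={T8}
Step 2: wait(T2) -> count=2 queue=[] holders={T2,T8}
Step 3: signal(T2) -> count=3 queue=[] holders={T8}
Step 4: signal(T8) -> count=4 queue=[] holders={none}
Step 5: wait(T7) -> count=3 queue=[] holders={T7}
Step 6: wait(T6) -> count=2 queue=[] holders={T6,T7}
Step 7: wait(T5) -> count=1 queue=[] holders={T5,T6,T7}
Step 8: wait(T4) -> count=0 queue=[] holders={T4,T5,T6,T7}
Step 9: wait(T2) -> count=0 queue=[T2] holders={T4,T5,T6,T7}
Final holders: T4,T5,T6,T7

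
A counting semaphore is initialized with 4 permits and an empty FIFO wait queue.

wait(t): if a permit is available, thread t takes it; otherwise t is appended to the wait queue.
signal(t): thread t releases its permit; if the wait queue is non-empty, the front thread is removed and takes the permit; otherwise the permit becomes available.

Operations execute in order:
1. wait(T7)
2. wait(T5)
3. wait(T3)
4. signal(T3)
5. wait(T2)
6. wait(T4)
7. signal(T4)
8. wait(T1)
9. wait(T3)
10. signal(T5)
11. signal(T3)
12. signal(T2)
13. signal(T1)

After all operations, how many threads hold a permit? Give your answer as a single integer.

Answer: 1

Derivation:
Step 1: wait(T7) -> count=3 queue=[] holders={T7}
Step 2: wait(T5) -> count=2 queue=[] holders={T5,T7}
Step 3: wait(T3) -> count=1 queue=[] holders={T3,T5,T7}
Step 4: signal(T3) -> count=2 queue=[] holders={T5,T7}
Step 5: wait(T2) -> count=1 queue=[] holders={T2,T5,T7}
Step 6: wait(T4) -> count=0 queue=[] holders={T2,T4,T5,T7}
Step 7: signal(T4) -> count=1 queue=[] holders={T2,T5,T7}
Step 8: wait(T1) -> count=0 queue=[] holders={T1,T2,T5,T7}
Step 9: wait(T3) -> count=0 queue=[T3] holders={T1,T2,T5,T7}
Step 10: signal(T5) -> count=0 queue=[] holders={T1,T2,T3,T7}
Step 11: signal(T3) -> count=1 queue=[] holders={T1,T2,T7}
Step 12: signal(T2) -> count=2 queue=[] holders={T1,T7}
Step 13: signal(T1) -> count=3 queue=[] holders={T7}
Final holders: {T7} -> 1 thread(s)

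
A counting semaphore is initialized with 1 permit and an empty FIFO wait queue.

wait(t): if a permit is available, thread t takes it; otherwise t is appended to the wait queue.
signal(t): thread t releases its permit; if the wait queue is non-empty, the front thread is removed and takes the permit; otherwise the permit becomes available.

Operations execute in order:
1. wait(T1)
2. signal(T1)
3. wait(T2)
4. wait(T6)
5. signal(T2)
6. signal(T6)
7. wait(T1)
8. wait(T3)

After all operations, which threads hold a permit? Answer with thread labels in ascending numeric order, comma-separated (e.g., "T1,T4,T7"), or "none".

Answer: T1

Derivation:
Step 1: wait(T1) -> count=0 queue=[] holders={T1}
Step 2: signal(T1) -> count=1 queue=[] holders={none}
Step 3: wait(T2) -> count=0 queue=[] holders={T2}
Step 4: wait(T6) -> count=0 queue=[T6] holders={T2}
Step 5: signal(T2) -> count=0 queue=[] holders={T6}
Step 6: signal(T6) -> count=1 queue=[] holders={none}
Step 7: wait(T1) -> count=0 queue=[] holders={T1}
Step 8: wait(T3) -> count=0 queue=[T3] holders={T1}
Final holders: T1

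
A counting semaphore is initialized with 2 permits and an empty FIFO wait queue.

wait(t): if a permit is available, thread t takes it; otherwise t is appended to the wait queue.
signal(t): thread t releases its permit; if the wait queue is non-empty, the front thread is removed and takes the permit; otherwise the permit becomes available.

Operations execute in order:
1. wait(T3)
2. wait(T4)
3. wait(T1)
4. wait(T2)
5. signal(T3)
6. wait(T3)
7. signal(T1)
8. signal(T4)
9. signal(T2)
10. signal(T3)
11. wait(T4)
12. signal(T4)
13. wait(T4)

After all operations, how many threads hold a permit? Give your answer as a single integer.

Step 1: wait(T3) -> count=1 queue=[] holders={T3}
Step 2: wait(T4) -> count=0 queue=[] holders={T3,T4}
Step 3: wait(T1) -> count=0 queue=[T1] holders={T3,T4}
Step 4: wait(T2) -> count=0 queue=[T1,T2] holders={T3,T4}
Step 5: signal(T3) -> count=0 queue=[T2] holders={T1,T4}
Step 6: wait(T3) -> count=0 queue=[T2,T3] holders={T1,T4}
Step 7: signal(T1) -> count=0 queue=[T3] holders={T2,T4}
Step 8: signal(T4) -> count=0 queue=[] holders={T2,T3}
Step 9: signal(T2) -> count=1 queue=[] holders={T3}
Step 10: signal(T3) -> count=2 queue=[] holders={none}
Step 11: wait(T4) -> count=1 queue=[] holders={T4}
Step 12: signal(T4) -> count=2 queue=[] holders={none}
Step 13: wait(T4) -> count=1 queue=[] holders={T4}
Final holders: {T4} -> 1 thread(s)

Answer: 1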